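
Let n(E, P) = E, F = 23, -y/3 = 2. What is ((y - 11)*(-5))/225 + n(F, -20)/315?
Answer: 142/315 ≈ 0.45079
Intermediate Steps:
y = -6 (y = -3*2 = -6)
((y - 11)*(-5))/225 + n(F, -20)/315 = ((-6 - 11)*(-5))/225 + 23/315 = -17*(-5)*(1/225) + 23*(1/315) = 85*(1/225) + 23/315 = 17/45 + 23/315 = 142/315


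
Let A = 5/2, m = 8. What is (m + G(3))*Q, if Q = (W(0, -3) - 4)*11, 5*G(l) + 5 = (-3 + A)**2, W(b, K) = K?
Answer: -10857/20 ≈ -542.85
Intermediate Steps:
A = 5/2 (A = 5*(1/2) = 5/2 ≈ 2.5000)
G(l) = -19/20 (G(l) = -1 + (-3 + 5/2)**2/5 = -1 + (-1/2)**2/5 = -1 + (1/5)*(1/4) = -1 + 1/20 = -19/20)
Q = -77 (Q = (-3 - 4)*11 = -7*11 = -77)
(m + G(3))*Q = (8 - 19/20)*(-77) = (141/20)*(-77) = -10857/20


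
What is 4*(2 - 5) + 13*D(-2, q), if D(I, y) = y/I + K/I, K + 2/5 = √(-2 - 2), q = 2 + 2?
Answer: -177/5 - 13*I ≈ -35.4 - 13.0*I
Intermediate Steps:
q = 4
K = -⅖ + 2*I (K = -⅖ + √(-2 - 2) = -⅖ + √(-4) = -⅖ + 2*I ≈ -0.4 + 2.0*I)
D(I, y) = y/I + (-⅖ + 2*I)/I
4*(2 - 5) + 13*D(-2, q) = 4*(2 - 5) + 13*((-⅖ + 4 + 2*I)/(-2)) = 4*(-3) + 13*(-(18/5 + 2*I)/2) = -12 + 13*(-9/5 - I) = -12 + (-117/5 - 13*I) = -177/5 - 13*I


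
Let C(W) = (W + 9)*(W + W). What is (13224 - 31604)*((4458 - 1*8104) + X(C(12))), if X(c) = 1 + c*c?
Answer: -4601818980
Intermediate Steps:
C(W) = 2*W*(9 + W) (C(W) = (9 + W)*(2*W) = 2*W*(9 + W))
X(c) = 1 + c**2
(13224 - 31604)*((4458 - 1*8104) + X(C(12))) = (13224 - 31604)*((4458 - 1*8104) + (1 + (2*12*(9 + 12))**2)) = -18380*((4458 - 8104) + (1 + (2*12*21)**2)) = -18380*(-3646 + (1 + 504**2)) = -18380*(-3646 + (1 + 254016)) = -18380*(-3646 + 254017) = -18380*250371 = -4601818980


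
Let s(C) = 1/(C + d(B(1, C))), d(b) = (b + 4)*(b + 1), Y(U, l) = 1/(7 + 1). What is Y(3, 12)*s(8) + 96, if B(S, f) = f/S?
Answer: 89089/928 ≈ 96.001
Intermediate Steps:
Y(U, l) = 1/8
d(b) = (1 + b)*(4 + b) (d(b) = (4 + b)*(1 + b) = (1 + b)*(4 + b))
s(C) = 1/(4 + C**2 + 6*C) (s(C) = 1/(C + (4 + (C/1)**2 + 5*(C/1))) = 1/(C + (4 + (C*1)**2 + 5*(C*1))) = 1/(C + (4 + C**2 + 5*C)) = 1/(4 + C**2 + 6*C))
Y(3, 12)*s(8) + 96 = 1/(8*(4 + 8**2 + 6*8)) + 96 = 1/(8*(4 + 64 + 48)) + 96 = (1/8)/116 + 96 = (1/8)*(1/116) + 96 = 1/928 + 96 = 89089/928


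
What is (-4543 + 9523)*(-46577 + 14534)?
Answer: -159574140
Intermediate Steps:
(-4543 + 9523)*(-46577 + 14534) = 4980*(-32043) = -159574140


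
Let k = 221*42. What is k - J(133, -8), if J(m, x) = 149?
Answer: 9133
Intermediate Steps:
k = 9282
k - J(133, -8) = 9282 - 1*149 = 9282 - 149 = 9133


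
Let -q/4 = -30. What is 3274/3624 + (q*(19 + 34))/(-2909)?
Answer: -6762287/5271108 ≈ -1.2829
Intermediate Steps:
q = 120 (q = -4*(-30) = 120)
3274/3624 + (q*(19 + 34))/(-2909) = 3274/3624 + (120*(19 + 34))/(-2909) = 3274*(1/3624) + (120*53)*(-1/2909) = 1637/1812 + 6360*(-1/2909) = 1637/1812 - 6360/2909 = -6762287/5271108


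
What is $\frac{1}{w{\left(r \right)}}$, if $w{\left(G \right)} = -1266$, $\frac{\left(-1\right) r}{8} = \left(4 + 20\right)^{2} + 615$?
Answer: $- \frac{1}{1266} \approx -0.00078989$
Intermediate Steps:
$r = -9528$ ($r = - 8 \left(\left(4 + 20\right)^{2} + 615\right) = - 8 \left(24^{2} + 615\right) = - 8 \left(576 + 615\right) = \left(-8\right) 1191 = -9528$)
$\frac{1}{w{\left(r \right)}} = \frac{1}{-1266} = - \frac{1}{1266}$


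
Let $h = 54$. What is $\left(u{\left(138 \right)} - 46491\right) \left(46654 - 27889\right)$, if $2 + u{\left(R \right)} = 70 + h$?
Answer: $-870114285$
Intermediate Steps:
$u{\left(R \right)} = 122$ ($u{\left(R \right)} = -2 + \left(70 + 54\right) = -2 + 124 = 122$)
$\left(u{\left(138 \right)} - 46491\right) \left(46654 - 27889\right) = \left(122 - 46491\right) \left(46654 - 27889\right) = \left(-46369\right) 18765 = -870114285$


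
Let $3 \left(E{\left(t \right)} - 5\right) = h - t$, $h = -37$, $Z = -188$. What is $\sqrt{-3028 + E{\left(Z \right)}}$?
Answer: $\frac{7 i \sqrt{546}}{3} \approx 54.522 i$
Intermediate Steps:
$E{\left(t \right)} = - \frac{22}{3} - \frac{t}{3}$ ($E{\left(t \right)} = 5 + \frac{-37 - t}{3} = 5 - \left(\frac{37}{3} + \frac{t}{3}\right) = - \frac{22}{3} - \frac{t}{3}$)
$\sqrt{-3028 + E{\left(Z \right)}} = \sqrt{-3028 - - \frac{166}{3}} = \sqrt{-3028 + \left(- \frac{22}{3} + \frac{188}{3}\right)} = \sqrt{-3028 + \frac{166}{3}} = \sqrt{- \frac{8918}{3}} = \frac{7 i \sqrt{546}}{3}$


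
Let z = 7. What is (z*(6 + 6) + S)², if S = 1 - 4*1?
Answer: 6561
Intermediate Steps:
S = -3 (S = 1 - 4 = -3)
(z*(6 + 6) + S)² = (7*(6 + 6) - 3)² = (7*12 - 3)² = (84 - 3)² = 81² = 6561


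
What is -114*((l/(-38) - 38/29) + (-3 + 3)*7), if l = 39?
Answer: 7725/29 ≈ 266.38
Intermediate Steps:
-114*((l/(-38) - 38/29) + (-3 + 3)*7) = -114*((39/(-38) - 38/29) + (-3 + 3)*7) = -114*((39*(-1/38) - 38*1/29) + 0*7) = -114*((-39/38 - 38/29) + 0) = -114*(-2575/1102 + 0) = -114*(-2575/1102) = 7725/29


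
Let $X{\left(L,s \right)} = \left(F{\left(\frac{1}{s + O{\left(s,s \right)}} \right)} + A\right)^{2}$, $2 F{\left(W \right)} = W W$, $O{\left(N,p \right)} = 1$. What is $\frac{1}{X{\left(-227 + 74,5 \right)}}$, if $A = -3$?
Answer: $\frac{5184}{46225} \approx 0.11215$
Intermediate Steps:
$F{\left(W \right)} = \frac{W^{2}}{2}$ ($F{\left(W \right)} = \frac{W W}{2} = \frac{W^{2}}{2}$)
$X{\left(L,s \right)} = \left(-3 + \frac{1}{2 \left(1 + s\right)^{2}}\right)^{2}$ ($X{\left(L,s \right)} = \left(\frac{\left(\frac{1}{s + 1}\right)^{2}}{2} - 3\right)^{2} = \left(\frac{\left(\frac{1}{1 + s}\right)^{2}}{2} - 3\right)^{2} = \left(\frac{1}{2 \left(1 + s\right)^{2}} - 3\right)^{2} = \left(-3 + \frac{1}{2 \left(1 + s\right)^{2}}\right)^{2}$)
$\frac{1}{X{\left(-227 + 74,5 \right)}} = \frac{1}{\frac{1}{4} \frac{1}{\left(1 + 5\right)^{4}} \left(1 - 6 \left(1 + 5\right)^{2}\right)^{2}} = \frac{1}{\frac{1}{4} \cdot \frac{1}{1296} \left(1 - 6 \cdot 6^{2}\right)^{2}} = \frac{1}{\frac{1}{4} \cdot \frac{1}{1296} \left(1 - 216\right)^{2}} = \frac{1}{\frac{1}{4} \cdot \frac{1}{1296} \left(-215\right)^{2}} = \frac{1}{\frac{1}{4} \cdot \frac{1}{1296} \cdot 46225} = \frac{1}{\frac{46225}{5184}} = \frac{5184}{46225}$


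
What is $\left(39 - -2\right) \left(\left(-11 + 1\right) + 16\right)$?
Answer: $246$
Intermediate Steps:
$\left(39 - -2\right) \left(\left(-11 + 1\right) + 16\right) = \left(39 + 2\right) \left(-10 + 16\right) = 41 \cdot 6 = 246$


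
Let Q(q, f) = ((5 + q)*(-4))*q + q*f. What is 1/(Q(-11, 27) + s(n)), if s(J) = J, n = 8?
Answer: -1/553 ≈ -0.0018083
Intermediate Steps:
Q(q, f) = f*q + q*(-20 - 4*q) (Q(q, f) = (-20 - 4*q)*q + f*q = q*(-20 - 4*q) + f*q = f*q + q*(-20 - 4*q))
1/(Q(-11, 27) + s(n)) = 1/(-11*(-20 + 27 - 4*(-11)) + 8) = 1/(-11*(-20 + 27 + 44) + 8) = 1/(-11*51 + 8) = 1/(-561 + 8) = 1/(-553) = -1/553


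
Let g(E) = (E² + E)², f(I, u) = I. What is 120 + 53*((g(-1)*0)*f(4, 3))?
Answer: 120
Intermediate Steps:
g(E) = (E + E²)²
120 + 53*((g(-1)*0)*f(4, 3)) = 120 + 53*((((-1)²*(1 - 1)²)*0)*4) = 120 + 53*(((1*0²)*0)*4) = 120 + 53*(((1*0)*0)*4) = 120 + 53*((0*0)*4) = 120 + 53*(0*4) = 120 + 53*0 = 120 + 0 = 120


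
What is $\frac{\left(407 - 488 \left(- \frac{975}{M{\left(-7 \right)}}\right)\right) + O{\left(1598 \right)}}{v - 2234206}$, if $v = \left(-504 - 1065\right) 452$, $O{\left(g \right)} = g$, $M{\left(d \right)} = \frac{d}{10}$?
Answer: $\frac{4743965}{20603758} \approx 0.23025$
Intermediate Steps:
$M{\left(d \right)} = \frac{d}{10}$ ($M{\left(d \right)} = d \frac{1}{10} = \frac{d}{10}$)
$v = -709188$ ($v = \left(-1569\right) 452 = -709188$)
$\frac{\left(407 - 488 \left(- \frac{975}{M{\left(-7 \right)}}\right)\right) + O{\left(1598 \right)}}{v - 2234206} = \frac{\left(407 - 488 \left(- \frac{975}{\frac{1}{10} \left(-7\right)}\right)\right) + 1598}{-709188 - 2234206} = \frac{\left(407 - 488 \left(- \frac{975}{- \frac{7}{10}}\right)\right) + 1598}{-2943394} = \left(\left(407 - 488 \left(\left(-975\right) \left(- \frac{10}{7}\right)\right)\right) + 1598\right) \left(- \frac{1}{2943394}\right) = \left(\left(407 - \frac{4758000}{7}\right) + 1598\right) \left(- \frac{1}{2943394}\right) = \left(- \frac{4755151}{7} + 1598\right) \left(- \frac{1}{2943394}\right) = \left(- \frac{4743965}{7}\right) \left(- \frac{1}{2943394}\right) = \frac{4743965}{20603758}$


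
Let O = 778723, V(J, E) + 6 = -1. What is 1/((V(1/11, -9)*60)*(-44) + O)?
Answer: 1/797203 ≈ 1.2544e-6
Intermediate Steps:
V(J, E) = -7 (V(J, E) = -6 - 1 = -7)
1/((V(1/11, -9)*60)*(-44) + O) = 1/(-7*60*(-44) + 778723) = 1/(-420*(-44) + 778723) = 1/(18480 + 778723) = 1/797203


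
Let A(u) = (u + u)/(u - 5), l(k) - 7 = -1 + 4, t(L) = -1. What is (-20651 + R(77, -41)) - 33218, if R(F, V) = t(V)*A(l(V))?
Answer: -53873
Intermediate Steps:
l(k) = 10 (l(k) = 7 + (-1 + 4) = 7 + 3 = 10)
A(u) = 2*u/(-5 + u) (A(u) = (2*u)/(-5 + u) = 2*u/(-5 + u))
R(F, V) = -4 (R(F, V) = -2*10/(-5 + 10) = -2*10/5 = -1*4 = -4)
(-20651 + R(77, -41)) - 33218 = (-20651 - 4) - 33218 = -20655 - 33218 = -53873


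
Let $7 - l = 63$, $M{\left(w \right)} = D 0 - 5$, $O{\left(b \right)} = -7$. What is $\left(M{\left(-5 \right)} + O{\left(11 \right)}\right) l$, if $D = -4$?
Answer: $672$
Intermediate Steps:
$M{\left(w \right)} = -5$ ($M{\left(w \right)} = \left(-4\right) 0 - 5 = 0 - 5 = -5$)
$l = -56$ ($l = 7 - 63 = -56$)
$\left(M{\left(-5 \right)} + O{\left(11 \right)}\right) l = \left(-5 - 7\right) \left(-56\right) = \left(-12\right) \left(-56\right) = 672$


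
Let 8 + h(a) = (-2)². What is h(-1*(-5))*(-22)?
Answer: 88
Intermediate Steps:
h(a) = -4 (h(a) = -8 + (-2)² = -8 + 4 = -4)
h(-1*(-5))*(-22) = -4*(-22) = 88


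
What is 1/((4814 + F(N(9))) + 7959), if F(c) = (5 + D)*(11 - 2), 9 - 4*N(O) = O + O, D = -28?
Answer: 1/12566 ≈ 7.9580e-5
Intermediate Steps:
N(O) = 9/4 - O/2 (N(O) = 9/4 - (O + O)/4 = 9/4 - O/2)
F(c) = -207 (F(c) = (5 - 28)*(11 - 2) = -23*9 = -207)
1/((4814 + F(N(9))) + 7959) = 1/((4814 - 207) + 7959) = 1/(4607 + 7959) = 1/12566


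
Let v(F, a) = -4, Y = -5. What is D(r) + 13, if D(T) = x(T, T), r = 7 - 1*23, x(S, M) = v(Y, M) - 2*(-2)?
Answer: 13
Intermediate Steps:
x(S, M) = 0 (x(S, M) = -4 - 2*(-2) = -4 + 4 = 0)
r = -16 (r = 7 - 23 = -16)
D(T) = 0
D(r) + 13 = 0 + 13 = 13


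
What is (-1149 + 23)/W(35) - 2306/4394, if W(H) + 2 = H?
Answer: -2511871/72501 ≈ -34.646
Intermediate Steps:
W(H) = -2 + H
(-1149 + 23)/W(35) - 2306/4394 = (-1149 + 23)/(-2 + 35) - 2306/4394 = -1126/33 - 2306*1/4394 = -1126*1/33 - 1153/2197 = -1126/33 - 1153/2197 = -2511871/72501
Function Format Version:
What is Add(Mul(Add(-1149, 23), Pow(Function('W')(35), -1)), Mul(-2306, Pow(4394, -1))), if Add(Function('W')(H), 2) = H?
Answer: Rational(-2511871, 72501) ≈ -34.646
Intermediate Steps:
Function('W')(H) = Add(-2, H)
Add(Mul(Add(-1149, 23), Pow(Function('W')(35), -1)), Mul(-2306, Pow(4394, -1))) = Add(Mul(Add(-1149, 23), Pow(Add(-2, 35), -1)), Mul(-2306, Pow(4394, -1))) = Add(Mul(-1126, Pow(33, -1)), Mul(-2306, Rational(1, 4394))) = Add(Mul(-1126, Rational(1, 33)), Rational(-1153, 2197)) = Add(Rational(-1126, 33), Rational(-1153, 2197)) = Rational(-2511871, 72501)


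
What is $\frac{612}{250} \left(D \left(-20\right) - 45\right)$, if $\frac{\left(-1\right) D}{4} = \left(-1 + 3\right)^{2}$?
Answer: $\frac{3366}{5} \approx 673.2$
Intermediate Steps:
$D = -16$ ($D = - 4 \left(-1 + 3\right)^{2} = - 4 \cdot 2^{2} = \left(-4\right) 4 = -16$)
$\frac{612}{250} \left(D \left(-20\right) - 45\right) = \frac{612}{250} \left(\left(-16\right) \left(-20\right) - 45\right) = 612 \cdot \frac{1}{250} \left(320 - 45\right) = \frac{306}{125} \cdot 275 = \frac{3366}{5}$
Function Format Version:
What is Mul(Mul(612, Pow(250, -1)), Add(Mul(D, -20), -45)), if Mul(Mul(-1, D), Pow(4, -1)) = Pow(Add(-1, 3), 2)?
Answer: Rational(3366, 5) ≈ 673.20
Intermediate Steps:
D = -16 (D = Mul(-4, Pow(Add(-1, 3), 2)) = Mul(-4, Pow(2, 2)) = Mul(-4, 4) = -16)
Mul(Mul(612, Pow(250, -1)), Add(Mul(D, -20), -45)) = Mul(Mul(612, Pow(250, -1)), Add(Mul(-16, -20), -45)) = Mul(Mul(612, Rational(1, 250)), Add(320, -45)) = Mul(Rational(306, 125), 275) = Rational(3366, 5)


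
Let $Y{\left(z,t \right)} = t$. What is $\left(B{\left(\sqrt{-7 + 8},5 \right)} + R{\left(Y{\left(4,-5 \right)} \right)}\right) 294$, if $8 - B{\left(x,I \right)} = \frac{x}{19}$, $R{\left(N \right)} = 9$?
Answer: $\frac{94668}{19} \approx 4982.5$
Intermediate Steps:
$B{\left(x,I \right)} = 8 - \frac{x}{19}$
$\left(B{\left(\sqrt{-7 + 8},5 \right)} + R{\left(Y{\left(4,-5 \right)} \right)}\right) 294 = \left(\left(8 - \frac{\sqrt{-7 + 8}}{19}\right) + 9\right) 294 = \left(\left(8 - \frac{\sqrt{1}}{19}\right) + 9\right) 294 = \left(\left(8 - \frac{1}{19}\right) + 9\right) 294 = \left(\frac{151}{19} + 9\right) 294 = \frac{322}{19} \cdot 294 = \frac{94668}{19}$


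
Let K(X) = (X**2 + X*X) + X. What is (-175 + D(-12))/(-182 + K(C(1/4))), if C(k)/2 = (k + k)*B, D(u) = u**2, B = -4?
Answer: 31/154 ≈ 0.20130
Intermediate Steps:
C(k) = -16*k (C(k) = 2*((k + k)*(-4)) = 2*((2*k)*(-4)) = 2*(-8*k) = -16*k)
K(X) = X + 2*X**2 (K(X) = (X**2 + X**2) + X = 2*X**2 + X = X + 2*X**2)
(-175 + D(-12))/(-182 + K(C(1/4))) = (-175 + (-12)**2)/(-182 + (-16/4)*(1 + 2*(-16/4))) = (-175 + 144)/(-182 + (-16*1/4)*(1 + 2*(-16*1/4))) = -31/(-182 - 4*(1 + 2*(-4))) = -31/(-182 - 4*(1 - 8)) = -31/(-182 - 4*(-7)) = -31/(-182 + 28) = -31/(-154) = -31*(-1/154) = 31/154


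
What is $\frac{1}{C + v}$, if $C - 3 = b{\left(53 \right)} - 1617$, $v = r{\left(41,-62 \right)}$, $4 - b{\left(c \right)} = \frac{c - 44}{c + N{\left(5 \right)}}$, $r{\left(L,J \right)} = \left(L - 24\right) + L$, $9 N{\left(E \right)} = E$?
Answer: $- \frac{482}{748145} \approx -0.00064426$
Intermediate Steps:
$N{\left(E \right)} = \frac{E}{9}$
$r{\left(L,J \right)} = -24 + 2 L$ ($r{\left(L,J \right)} = \left(-24 + L\right) + L = -24 + 2 L$)
$b{\left(c \right)} = 4 - \frac{-44 + c}{\frac{5}{9} + c}$ ($b{\left(c \right)} = 4 - \frac{c - 44}{c + \frac{1}{9} \cdot 5} = 4 - \frac{-44 + c}{c + \frac{5}{9}} = 4 - \frac{-44 + c}{\frac{5}{9} + c}$)
$v = 58$ ($v = -24 + 2 \cdot 41 = -24 + 82 = 58$)
$C = - \frac{776101}{482}$ ($C = 3 - \left(1617 - \frac{416 + 27 \cdot 53}{5 + 9 \cdot 53}\right) = 3 - \left(1617 - \frac{416 + 1431}{5 + 477}\right) = 3 - \left(1617 - \frac{1}{482} \cdot 1847\right) = 3 + \left(\frac{1}{482} \cdot 1847 - 1617\right) = 3 + \left(\frac{1847}{482} - 1617\right) = 3 - \frac{777547}{482} = - \frac{776101}{482} \approx -1610.2$)
$\frac{1}{C + v} = \frac{1}{- \frac{776101}{482} + 58} = \frac{1}{- \frac{748145}{482}} = - \frac{482}{748145}$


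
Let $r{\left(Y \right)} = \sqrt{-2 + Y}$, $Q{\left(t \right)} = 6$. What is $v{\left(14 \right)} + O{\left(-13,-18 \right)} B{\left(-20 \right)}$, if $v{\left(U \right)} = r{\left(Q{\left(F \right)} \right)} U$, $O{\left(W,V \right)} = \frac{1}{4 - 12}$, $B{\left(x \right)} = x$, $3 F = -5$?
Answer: $\frac{61}{2} \approx 30.5$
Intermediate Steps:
$F = - \frac{5}{3}$ ($F = \frac{1}{3} \left(-5\right) = - \frac{5}{3} \approx -1.6667$)
$O{\left(W,V \right)} = - \frac{1}{8}$ ($O{\left(W,V \right)} = \frac{1}{-8} = - \frac{1}{8}$)
$v{\left(U \right)} = 2 U$ ($v{\left(U \right)} = \sqrt{-2 + 6} U = \sqrt{4} U = 2 U$)
$v{\left(14 \right)} + O{\left(-13,-18 \right)} B{\left(-20 \right)} = 2 \cdot 14 - - \frac{5}{2} = 28 + \frac{5}{2} = \frac{61}{2}$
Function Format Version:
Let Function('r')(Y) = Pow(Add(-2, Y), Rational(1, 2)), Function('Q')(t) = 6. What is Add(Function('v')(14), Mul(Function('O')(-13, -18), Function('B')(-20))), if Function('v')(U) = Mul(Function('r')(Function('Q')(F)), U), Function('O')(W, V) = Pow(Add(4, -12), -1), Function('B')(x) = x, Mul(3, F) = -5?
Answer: Rational(61, 2) ≈ 30.500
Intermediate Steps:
F = Rational(-5, 3) (F = Mul(Rational(1, 3), -5) = Rational(-5, 3) ≈ -1.6667)
Function('O')(W, V) = Rational(-1, 8) (Function('O')(W, V) = Pow(-8, -1) = Rational(-1, 8))
Function('v')(U) = Mul(2, U) (Function('v')(U) = Mul(Pow(Add(-2, 6), Rational(1, 2)), U) = Mul(Pow(4, Rational(1, 2)), U) = Mul(2, U))
Add(Function('v')(14), Mul(Function('O')(-13, -18), Function('B')(-20))) = Add(Mul(2, 14), Mul(Rational(-1, 8), -20)) = Add(28, Rational(5, 2)) = Rational(61, 2)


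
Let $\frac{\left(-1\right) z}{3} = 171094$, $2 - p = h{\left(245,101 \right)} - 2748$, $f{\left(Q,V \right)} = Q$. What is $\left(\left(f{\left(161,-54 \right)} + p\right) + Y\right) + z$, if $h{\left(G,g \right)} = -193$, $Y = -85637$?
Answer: $-595815$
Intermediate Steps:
$p = 2943$ ($p = 2 - \left(-193 - 2748\right) = 2 - -2941 = 2 + 2941 = 2943$)
$z = -513282$ ($z = \left(-3\right) 171094 = -513282$)
$\left(\left(f{\left(161,-54 \right)} + p\right) + Y\right) + z = \left(\left(161 + 2943\right) - 85637\right) - 513282 = \left(3104 - 85637\right) - 513282 = -82533 - 513282 = -595815$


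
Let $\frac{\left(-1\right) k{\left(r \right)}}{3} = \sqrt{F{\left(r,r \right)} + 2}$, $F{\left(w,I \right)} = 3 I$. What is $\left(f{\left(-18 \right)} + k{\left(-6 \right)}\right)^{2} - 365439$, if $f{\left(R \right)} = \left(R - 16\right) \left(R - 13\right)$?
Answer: $745333 - 25296 i \approx 7.4533 \cdot 10^{5} - 25296.0 i$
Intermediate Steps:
$k{\left(r \right)} = - 3 \sqrt{2 + 3 r}$ ($k{\left(r \right)} = - 3 \sqrt{3 r + 2} = - 3 \sqrt{2 + 3 r}$)
$f{\left(R \right)} = \left(-16 + R\right) \left(-13 + R\right)$
$\left(f{\left(-18 \right)} + k{\left(-6 \right)}\right)^{2} - 365439 = \left(\left(208 + \left(-18\right)^{2} - -522\right) - 3 \sqrt{2 + 3 \left(-6\right)}\right)^{2} - 365439 = \left(\left(208 + 324 + 522\right) - 3 \sqrt{2 - 18}\right)^{2} - 365439 = \left(1054 - 3 \sqrt{-16}\right)^{2} - 365439 = \left(1054 - 3 \cdot 4 i\right)^{2} - 365439 = \left(1054 - 12 i\right)^{2} - 365439 = -365439 + \left(1054 - 12 i\right)^{2}$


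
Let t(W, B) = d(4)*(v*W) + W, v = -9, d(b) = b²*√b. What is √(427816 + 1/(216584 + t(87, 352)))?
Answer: √15707824119778215/191615 ≈ 654.08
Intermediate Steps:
d(b) = b^(5/2)
t(W, B) = -287*W (t(W, B) = 4^(5/2)*(-9*W) + W = 32*(-9*W) + W = -288*W + W = -287*W)
√(427816 + 1/(216584 + t(87, 352))) = √(427816 + 1/(216584 - 287*87)) = √(427816 + 1/(216584 - 24969)) = √(427816 + 1/191615) = √(81975962841/191615) = √15707824119778215/191615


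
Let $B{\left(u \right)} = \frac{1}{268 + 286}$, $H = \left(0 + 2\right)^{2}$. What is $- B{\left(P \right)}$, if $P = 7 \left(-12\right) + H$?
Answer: $- \frac{1}{554} \approx -0.0018051$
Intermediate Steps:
$H = 4$ ($H = 2^{2} = 4$)
$P = -80$ ($P = 7 \left(-12\right) + 4 = -84 + 4 = -80$)
$B{\left(u \right)} = \frac{1}{554}$
$- B{\left(P \right)} = \left(-1\right) \frac{1}{554} = - \frac{1}{554}$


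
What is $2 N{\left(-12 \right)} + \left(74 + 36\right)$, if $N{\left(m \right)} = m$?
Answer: $86$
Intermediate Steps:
$2 N{\left(-12 \right)} + \left(74 + 36\right) = 2 \left(-12\right) + \left(74 + 36\right) = -24 + 110 = 86$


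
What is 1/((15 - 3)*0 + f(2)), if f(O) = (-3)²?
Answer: ⅑ ≈ 0.11111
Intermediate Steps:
f(O) = 9
1/((15 - 3)*0 + f(2)) = 1/((15 - 3)*0 + 9) = 1/(12*0 + 9) = 1/(0 + 9) = 1/9 = ⅑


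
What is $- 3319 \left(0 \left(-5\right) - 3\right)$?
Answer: $9957$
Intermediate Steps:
$- 3319 \left(0 \left(-5\right) - 3\right) = - 3319 \left(0 - 3\right) = \left(-3319\right) \left(-3\right) = 9957$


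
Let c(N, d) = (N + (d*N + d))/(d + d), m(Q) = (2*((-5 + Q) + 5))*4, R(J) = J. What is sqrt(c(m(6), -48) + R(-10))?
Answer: sqrt(14) ≈ 3.7417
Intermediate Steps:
m(Q) = 8*Q (m(Q) = (2*Q)*4 = 8*Q)
c(N, d) = (N + d + N*d)/(2*d) (c(N, d) = (N + (N*d + d))/((2*d)) = (N + (d + N*d))*(1/(2*d)) = (N + d + N*d)*(1/(2*d)) = (N + d + N*d)/(2*d))
sqrt(c(m(6), -48) + R(-10)) = sqrt((1/2)*(8*6 - 48*(1 + 8*6))/(-48) - 10) = sqrt((1/2)*(-1/48)*(48 - 48*(1 + 48)) - 10) = sqrt((1/2)*(-1/48)*(48 - 48*49) - 10) = sqrt((1/2)*(-1/48)*(48 - 2352) - 10) = sqrt((1/2)*(-1/48)*(-2304) - 10) = sqrt(24 - 10) = sqrt(14)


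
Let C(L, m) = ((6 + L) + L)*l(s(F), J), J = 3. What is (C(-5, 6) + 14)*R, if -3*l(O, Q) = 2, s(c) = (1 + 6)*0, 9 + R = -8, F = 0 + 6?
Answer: -850/3 ≈ -283.33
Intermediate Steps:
F = 6
R = -17 (R = -9 - 8 = -17)
s(c) = 0 (s(c) = 7*0 = 0)
l(O, Q) = -⅔ (l(O, Q) = -⅓*2 = -⅔)
C(L, m) = -4 - 4*L/3 (C(L, m) = ((6 + L) + L)*(-⅔) = (6 + 2*L)*(-⅔) = -4 - 4*L/3)
(C(-5, 6) + 14)*R = ((-4 - 4/3*(-5)) + 14)*(-17) = ((-4 + 20/3) + 14)*(-17) = (8/3 + 14)*(-17) = (50/3)*(-17) = -850/3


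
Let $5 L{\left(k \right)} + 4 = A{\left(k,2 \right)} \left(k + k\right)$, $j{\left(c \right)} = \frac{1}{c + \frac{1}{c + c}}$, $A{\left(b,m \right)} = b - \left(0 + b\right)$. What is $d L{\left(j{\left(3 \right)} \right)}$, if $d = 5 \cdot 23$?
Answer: $-92$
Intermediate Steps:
$A{\left(b,m \right)} = 0$ ($A{\left(b,m \right)} = b - b = 0$)
$j{\left(c \right)} = \frac{1}{c + \frac{1}{2 c}}$
$d = 115$
$L{\left(k \right)} = - \frac{4}{5}$ ($L{\left(k \right)} = - \frac{4}{5} + \frac{0 \left(k + k\right)}{5} = - \frac{4}{5} + \frac{0 \cdot 2 k}{5} = - \frac{4}{5} + \frac{1}{5} \cdot 0 = - \frac{4}{5} + 0 = - \frac{4}{5}$)
$d L{\left(j{\left(3 \right)} \right)} = 115 \left(- \frac{4}{5}\right) = -92$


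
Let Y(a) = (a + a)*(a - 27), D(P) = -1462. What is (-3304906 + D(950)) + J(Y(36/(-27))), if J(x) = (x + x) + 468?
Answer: -29751740/9 ≈ -3.3057e+6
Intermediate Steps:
Y(a) = 2*a*(-27 + a) (Y(a) = (2*a)*(-27 + a) = 2*a*(-27 + a))
J(x) = 468 + 2*x (J(x) = 2*x + 468 = 468 + 2*x)
(-3304906 + D(950)) + J(Y(36/(-27))) = (-3304906 - 1462) + (468 + 2*(2*(36/(-27))*(-27 + 36/(-27)))) = -3306368 + (468 + 2*(2*(36*(-1/27))*(-27 + 36*(-1/27)))) = -3306368 + (468 + 2*(2*(-4/3)*(-27 - 4/3))) = -3306368 + (468 + 2*(2*(-4/3)*(-85/3))) = -3306368 + (468 + 2*(680/9)) = -3306368 + (468 + 1360/9) = -3306368 + 5572/9 = -29751740/9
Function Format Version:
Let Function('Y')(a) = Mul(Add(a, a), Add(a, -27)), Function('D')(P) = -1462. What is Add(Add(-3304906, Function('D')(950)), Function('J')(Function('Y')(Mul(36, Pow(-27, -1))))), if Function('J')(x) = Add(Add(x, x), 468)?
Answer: Rational(-29751740, 9) ≈ -3.3057e+6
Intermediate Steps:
Function('Y')(a) = Mul(2, a, Add(-27, a)) (Function('Y')(a) = Mul(Mul(2, a), Add(-27, a)) = Mul(2, a, Add(-27, a)))
Function('J')(x) = Add(468, Mul(2, x)) (Function('J')(x) = Add(Mul(2, x), 468) = Add(468, Mul(2, x)))
Add(Add(-3304906, Function('D')(950)), Function('J')(Function('Y')(Mul(36, Pow(-27, -1))))) = Add(Add(-3304906, -1462), Add(468, Mul(2, Mul(2, Mul(36, Pow(-27, -1)), Add(-27, Mul(36, Pow(-27, -1))))))) = Add(-3306368, Add(468, Mul(2, Mul(2, Mul(36, Rational(-1, 27)), Add(-27, Mul(36, Rational(-1, 27))))))) = Add(-3306368, Add(468, Mul(2, Mul(2, Rational(-4, 3), Add(-27, Rational(-4, 3)))))) = Add(-3306368, Add(468, Mul(2, Mul(2, Rational(-4, 3), Rational(-85, 3))))) = Add(-3306368, Add(468, Mul(2, Rational(680, 9)))) = Add(-3306368, Add(468, Rational(1360, 9))) = Add(-3306368, Rational(5572, 9)) = Rational(-29751740, 9)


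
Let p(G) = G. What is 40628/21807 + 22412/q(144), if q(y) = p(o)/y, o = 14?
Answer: 35189455244/152649 ≈ 2.3053e+5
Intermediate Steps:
q(y) = 14/y
40628/21807 + 22412/q(144) = 40628/21807 + 22412/((14/144)) = 40628*(1/21807) + 22412/((14*(1/144))) = 40628/21807 + 22412/(7/72) = 40628/21807 + 22412*(72/7) = 40628/21807 + 1613664/7 = 35189455244/152649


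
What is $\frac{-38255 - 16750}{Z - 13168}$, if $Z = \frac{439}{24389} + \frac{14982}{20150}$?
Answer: $\frac{13515783220875}{3235442975476} \approx 4.1774$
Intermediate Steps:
$Z = \frac{187120924}{245719175}$ ($Z = 439 \cdot \frac{1}{24389} + 14982 \cdot \frac{1}{20150} = \frac{439}{24389} + \frac{7491}{10075} = \frac{187120924}{245719175} \approx 0.76152$)
$\frac{-38255 - 16750}{Z - 13168} = \frac{-38255 - 16750}{\frac{187120924}{245719175} - 13168} = - \frac{55005}{- \frac{3235442975476}{245719175}} = \left(-55005\right) \left(- \frac{245719175}{3235442975476}\right) = \frac{13515783220875}{3235442975476}$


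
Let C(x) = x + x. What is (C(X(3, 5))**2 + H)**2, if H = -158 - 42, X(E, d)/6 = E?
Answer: 1201216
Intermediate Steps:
X(E, d) = 6*E
C(x) = 2*x
H = -200
(C(X(3, 5))**2 + H)**2 = ((2*(6*3))**2 - 200)**2 = ((2*18)**2 - 200)**2 = (36**2 - 200)**2 = (1296 - 200)**2 = 1096**2 = 1201216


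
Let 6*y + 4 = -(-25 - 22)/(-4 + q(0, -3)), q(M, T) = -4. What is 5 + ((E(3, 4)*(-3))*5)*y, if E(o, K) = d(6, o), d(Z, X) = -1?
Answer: -315/16 ≈ -19.688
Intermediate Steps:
E(o, K) = -1
y = -79/48 (y = -⅔ + (-(-25 - 22)/(-4 - 4))/6 = -⅔ + (-(-47)/(-8))/6 = -⅔ + (-(-47)*(-1)/8)/6 = -⅔ + (-1*47/8)/6 = -⅔ + (⅙)*(-47/8) = -⅔ - 47/48 = -79/48 ≈ -1.6458)
5 + ((E(3, 4)*(-3))*5)*y = 5 + (-1*(-3)*5)*(-79/48) = 5 + (3*5)*(-79/48) = 5 + 15*(-79/48) = 5 - 395/16 = -315/16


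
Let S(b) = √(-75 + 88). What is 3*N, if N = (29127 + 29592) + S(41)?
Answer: 176157 + 3*√13 ≈ 1.7617e+5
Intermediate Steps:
S(b) = √13
N = 58719 + √13 (N = (29127 + 29592) + √13 = 58719 + √13 ≈ 58723.)
3*N = 3*(58719 + √13) = 176157 + 3*√13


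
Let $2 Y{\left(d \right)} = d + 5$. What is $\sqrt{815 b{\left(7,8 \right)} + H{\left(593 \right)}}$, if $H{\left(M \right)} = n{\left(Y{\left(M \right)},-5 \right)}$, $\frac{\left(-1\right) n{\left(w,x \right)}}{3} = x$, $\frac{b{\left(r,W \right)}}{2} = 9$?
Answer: $\sqrt{14685} \approx 121.18$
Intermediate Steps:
$Y{\left(d \right)} = \frac{5}{2} + \frac{d}{2}$ ($Y{\left(d \right)} = \frac{d + 5}{2} = \frac{5 + d}{2} = \frac{5}{2} + \frac{d}{2}$)
$b{\left(r,W \right)} = 18$ ($b{\left(r,W \right)} = 2 \cdot 9 = 18$)
$n{\left(w,x \right)} = - 3 x$
$H{\left(M \right)} = 15$ ($H{\left(M \right)} = \left(-3\right) \left(-5\right) = 15$)
$\sqrt{815 b{\left(7,8 \right)} + H{\left(593 \right)}} = \sqrt{815 \cdot 18 + 15} = \sqrt{14670 + 15} = \sqrt{14685}$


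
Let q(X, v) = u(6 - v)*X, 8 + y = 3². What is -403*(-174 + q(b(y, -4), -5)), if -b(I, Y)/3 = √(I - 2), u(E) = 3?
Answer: 70122 + 3627*I ≈ 70122.0 + 3627.0*I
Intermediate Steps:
y = 1 (y = -8 + 3² = -8 + 9 = 1)
b(I, Y) = -3*√(-2 + I) (b(I, Y) = -3*√(I - 2) = -3*√(-2 + I))
q(X, v) = 3*X
-403*(-174 + q(b(y, -4), -5)) = -403*(-174 + 3*(-3*√(-2 + 1))) = -403*(-174 + 3*(-3*I)) = -403*(-174 - 9*I) = 70122 + 3627*I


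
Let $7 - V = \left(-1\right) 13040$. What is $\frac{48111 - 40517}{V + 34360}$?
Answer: $\frac{7594}{47407} \approx 0.16019$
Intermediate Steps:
$V = 13047$ ($V = 7 - \left(-1\right) 13040 = 7 - -13040 = 7 + 13040 = 13047$)
$\frac{48111 - 40517}{V + 34360} = \frac{48111 - 40517}{13047 + 34360} = \frac{7594}{47407}$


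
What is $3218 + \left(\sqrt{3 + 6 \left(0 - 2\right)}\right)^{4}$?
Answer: $3299$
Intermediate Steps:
$3218 + \left(\sqrt{3 + 6 \left(0 - 2\right)}\right)^{4} = 3218 + \left(\sqrt{3 + 6 \left(-2\right)}\right)^{4} = 3218 + \left(\sqrt{3 - 12}\right)^{4} = 3218 + \left(\sqrt{-9}\right)^{4} = 3218 + \left(3 i\right)^{4} = 3218 + 81 = 3299$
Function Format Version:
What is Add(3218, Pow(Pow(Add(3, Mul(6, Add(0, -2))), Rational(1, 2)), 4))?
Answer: 3299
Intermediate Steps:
Add(3218, Pow(Pow(Add(3, Mul(6, Add(0, -2))), Rational(1, 2)), 4)) = Add(3218, Pow(Pow(Add(3, Mul(6, -2)), Rational(1, 2)), 4)) = Add(3218, Pow(Pow(Add(3, -12), Rational(1, 2)), 4)) = Add(3218, Pow(Pow(-9, Rational(1, 2)), 4)) = Add(3218, Pow(Mul(3, I), 4)) = Add(3218, 81) = 3299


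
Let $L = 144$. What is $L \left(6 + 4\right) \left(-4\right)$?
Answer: $-5760$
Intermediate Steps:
$L \left(6 + 4\right) \left(-4\right) = 144 \left(6 + 4\right) \left(-4\right) = 144 \cdot 10 \left(-4\right) = 144 \left(-40\right) = -5760$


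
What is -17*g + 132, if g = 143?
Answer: -2299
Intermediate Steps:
-17*g + 132 = -17*143 + 132 = -2431 + 132 = -2299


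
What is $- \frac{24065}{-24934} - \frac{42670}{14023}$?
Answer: $- \frac{726470285}{349649482} \approx -2.0777$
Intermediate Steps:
$- \frac{24065}{-24934} - \frac{42670}{14023} = \left(-24065\right) \left(- \frac{1}{24934}\right) - \frac{42670}{14023} = \frac{24065}{24934} - \frac{42670}{14023} = - \frac{726470285}{349649482}$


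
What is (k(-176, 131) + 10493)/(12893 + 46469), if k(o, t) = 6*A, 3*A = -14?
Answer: 10465/59362 ≈ 0.17629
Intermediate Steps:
A = -14/3 (A = (⅓)*(-14) = -14/3 ≈ -4.6667)
k(o, t) = -28 (k(o, t) = 6*(-14/3) = -28)
(k(-176, 131) + 10493)/(12893 + 46469) = (-28 + 10493)/(12893 + 46469) = 10465/59362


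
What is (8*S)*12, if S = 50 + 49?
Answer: 9504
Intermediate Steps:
S = 99
(8*S)*12 = (8*99)*12 = 792*12 = 9504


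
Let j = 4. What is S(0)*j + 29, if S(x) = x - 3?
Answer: 17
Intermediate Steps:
S(x) = -3 + x
S(0)*j + 29 = (-3 + 0)*4 + 29 = -3*4 + 29 = -12 + 29 = 17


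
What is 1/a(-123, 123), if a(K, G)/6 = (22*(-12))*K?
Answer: 1/194832 ≈ 5.1326e-6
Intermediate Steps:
a(K, G) = -1584*K (a(K, G) = 6*((22*(-12))*K) = 6*(-264*K) = -1584*K)
1/a(-123, 123) = 1/(-1584*(-123)) = 1/194832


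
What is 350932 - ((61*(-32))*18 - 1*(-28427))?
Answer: 357641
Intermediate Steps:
350932 - ((61*(-32))*18 - 1*(-28427)) = 350932 - (-1952*18 + 28427) = 350932 - (-35136 + 28427) = 350932 - 1*(-6709) = 350932 + 6709 = 357641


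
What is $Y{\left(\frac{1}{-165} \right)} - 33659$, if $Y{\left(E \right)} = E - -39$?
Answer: $- \frac{5547301}{165} \approx -33620.0$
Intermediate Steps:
$Y{\left(E \right)} = 39 + E$ ($Y{\left(E \right)} = E + 39 = 39 + E$)
$Y{\left(\frac{1}{-165} \right)} - 33659 = \left(39 + \frac{1}{-165}\right) - 33659 = \left(39 - \frac{1}{165}\right) - 33659 = \frac{6434}{165} - 33659 = - \frac{5547301}{165}$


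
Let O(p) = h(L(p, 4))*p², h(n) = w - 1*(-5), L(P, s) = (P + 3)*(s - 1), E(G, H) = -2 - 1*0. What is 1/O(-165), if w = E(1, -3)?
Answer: 1/81675 ≈ 1.2244e-5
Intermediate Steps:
E(G, H) = -2 (E(G, H) = -2 + 0 = -2)
w = -2
L(P, s) = (-1 + s)*(3 + P) (L(P, s) = (3 + P)*(-1 + s) = (-1 + s)*(3 + P))
h(n) = 3 (h(n) = -2 - 1*(-5) = -2 + 5 = 3)
O(p) = 3*p²
1/O(-165) = 1/(3*(-165)²) = 1/(3*27225) = 1/81675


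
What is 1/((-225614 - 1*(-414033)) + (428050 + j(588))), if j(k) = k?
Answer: 1/617057 ≈ 1.6206e-6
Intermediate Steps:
1/((-225614 - 1*(-414033)) + (428050 + j(588))) = 1/((-225614 - 1*(-414033)) + (428050 + 588)) = 1/((-225614 + 414033) + 428638) = 1/(188419 + 428638) = 1/617057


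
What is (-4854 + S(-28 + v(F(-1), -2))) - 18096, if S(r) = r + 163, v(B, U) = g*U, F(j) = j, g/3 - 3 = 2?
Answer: -22845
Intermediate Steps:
g = 15 (g = 9 + 3*2 = 9 + 6 = 15)
v(B, U) = 15*U
S(r) = 163 + r
(-4854 + S(-28 + v(F(-1), -2))) - 18096 = (-4854 + (163 + (-28 + 15*(-2)))) - 18096 = (-4854 + (163 + (-28 - 30))) - 18096 = (-4854 + (163 - 58)) - 18096 = (-4854 + 105) - 18096 = -4749 - 18096 = -22845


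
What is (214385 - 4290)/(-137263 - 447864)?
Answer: -210095/585127 ≈ -0.35906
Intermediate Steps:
(214385 - 4290)/(-137263 - 447864) = 210095/(-585127) = 210095*(-1/585127) = -210095/585127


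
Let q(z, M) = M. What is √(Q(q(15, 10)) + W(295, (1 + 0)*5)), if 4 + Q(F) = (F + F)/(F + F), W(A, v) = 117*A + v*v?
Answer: √34537 ≈ 185.84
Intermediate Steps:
W(A, v) = v² + 117*A (W(A, v) = 117*A + v² = v² + 117*A)
Q(F) = -3 (Q(F) = -4 + (F + F)/(F + F) = -4 + (2*F)/((2*F)) = -4 + (2*F)*(1/(2*F)) = -4 + 1 = -3)
√(Q(q(15, 10)) + W(295, (1 + 0)*5)) = √(-3 + (((1 + 0)*5)² + 117*295)) = √(-3 + ((1*5)² + 34515)) = √(-3 + (5² + 34515)) = √(-3 + (25 + 34515)) = √(-3 + 34540) = √34537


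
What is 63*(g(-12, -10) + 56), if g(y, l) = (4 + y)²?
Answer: 7560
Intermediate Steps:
63*(g(-12, -10) + 56) = 63*((4 - 12)² + 56) = 63*((-8)² + 56) = 63*(64 + 56) = 63*120 = 7560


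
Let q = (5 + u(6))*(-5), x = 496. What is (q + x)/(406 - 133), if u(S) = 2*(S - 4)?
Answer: 451/273 ≈ 1.6520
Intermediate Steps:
u(S) = -8 + 2*S (u(S) = 2*(-4 + S) = -8 + 2*S)
q = -45 (q = (5 + (-8 + 2*6))*(-5) = (5 + (-8 + 12))*(-5) = (5 + 4)*(-5) = 9*(-5) = -45)
(q + x)/(406 - 133) = (-45 + 496)/(406 - 133) = 451/273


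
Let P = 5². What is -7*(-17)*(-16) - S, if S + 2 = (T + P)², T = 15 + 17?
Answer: -5151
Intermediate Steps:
P = 25
T = 32
S = 3247 (S = -2 + (32 + 25)² = -2 + 57² = -2 + 3249 = 3247)
-7*(-17)*(-16) - S = -7*(-17)*(-16) - 1*3247 = 119*(-16) - 3247 = -1904 - 3247 = -5151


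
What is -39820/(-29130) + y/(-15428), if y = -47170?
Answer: 99420253/22470882 ≈ 4.4244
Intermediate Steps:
-39820/(-29130) + y/(-15428) = -39820/(-29130) - 47170/(-15428) = -39820*(-1/29130) - 47170*(-1/15428) = 3982/2913 + 23585/7714 = 99420253/22470882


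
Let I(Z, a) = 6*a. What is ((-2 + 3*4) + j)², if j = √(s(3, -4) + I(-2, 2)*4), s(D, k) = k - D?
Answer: (10 + √41)² ≈ 269.06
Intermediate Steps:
j = √41 (j = √((-4 - 1*3) + (6*2)*4) = √((-4 - 3) + 12*4) = √(-7 + 48) = √41 ≈ 6.4031)
((-2 + 3*4) + j)² = ((-2 + 3*4) + √41)² = ((-2 + 12) + √41)² = (10 + √41)²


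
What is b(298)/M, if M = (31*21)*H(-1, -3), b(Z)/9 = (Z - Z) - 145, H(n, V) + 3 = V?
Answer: 145/434 ≈ 0.33410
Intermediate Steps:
H(n, V) = -3 + V
b(Z) = -1305 (b(Z) = 9*((Z - Z) - 145) = 9*(0 - 145) = 9*(-145) = -1305)
M = -3906 (M = (31*21)*(-3 - 3) = 651*(-6) = -3906)
b(298)/M = -1305/(-3906) = -1305*(-1/3906) = 145/434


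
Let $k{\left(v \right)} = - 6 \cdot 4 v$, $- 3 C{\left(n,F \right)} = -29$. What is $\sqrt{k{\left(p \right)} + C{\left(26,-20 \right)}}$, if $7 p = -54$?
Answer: $\frac{\sqrt{85911}}{21} \approx 13.957$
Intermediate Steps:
$p = - \frac{54}{7}$ ($p = \frac{1}{7} \left(-54\right) = - \frac{54}{7} \approx -7.7143$)
$C{\left(n,F \right)} = \frac{29}{3}$ ($C{\left(n,F \right)} = \left(- \frac{1}{3}\right) \left(-29\right) = \frac{29}{3}$)
$k{\left(v \right)} = - 24 v$
$\sqrt{k{\left(p \right)} + C{\left(26,-20 \right)}} = \sqrt{\left(-24\right) \left(- \frac{54}{7}\right) + \frac{29}{3}} = \sqrt{\frac{1296}{7} + \frac{29}{3}} = \sqrt{\frac{4091}{21}} = \frac{\sqrt{85911}}{21}$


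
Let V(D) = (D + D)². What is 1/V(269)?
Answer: 1/289444 ≈ 3.4549e-6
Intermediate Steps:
V(D) = 4*D² (V(D) = (2*D)² = 4*D²)
1/V(269) = 1/(4*269²) = 1/(4*72361) = 1/289444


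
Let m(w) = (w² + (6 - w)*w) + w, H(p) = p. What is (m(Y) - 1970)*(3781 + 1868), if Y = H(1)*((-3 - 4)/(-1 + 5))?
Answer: -44790921/4 ≈ -1.1198e+7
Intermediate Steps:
Y = -7/4 (Y = 1*((-3 - 4)/(-1 + 5)) = 1*(-7/4) = -7/4 ≈ -1.7500)
m(w) = w + w² + w*(6 - w) (m(w) = (w² + w*(6 - w)) + w = w + w² + w*(6 - w))
(m(Y) - 1970)*(3781 + 1868) = (7*(-7/4) - 1970)*(3781 + 1868) = (-49/4 - 1970)*5649 = -7929/4*5649 = -44790921/4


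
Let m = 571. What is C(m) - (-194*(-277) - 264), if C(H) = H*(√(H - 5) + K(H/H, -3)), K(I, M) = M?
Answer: -55187 + 571*√566 ≈ -41603.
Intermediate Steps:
C(H) = H*(-3 + √(-5 + H)) (C(H) = H*(√(H - 5) - 3) = H*(√(-5 + H) - 3) = H*(-3 + √(-5 + H)))
C(m) - (-194*(-277) - 264) = 571*(-3 + √(-5 + 571)) - (-194*(-277) - 264) = 571*(-3 + √566) - (53738 - 264) = (-1713 + 571*√566) - 1*53474 = (-1713 + 571*√566) - 53474 = -55187 + 571*√566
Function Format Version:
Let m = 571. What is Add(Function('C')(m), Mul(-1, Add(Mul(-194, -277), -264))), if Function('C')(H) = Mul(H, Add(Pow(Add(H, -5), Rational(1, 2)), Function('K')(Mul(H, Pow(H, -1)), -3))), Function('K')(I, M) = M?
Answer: Add(-55187, Mul(571, Pow(566, Rational(1, 2)))) ≈ -41603.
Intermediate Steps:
Function('C')(H) = Mul(H, Add(-3, Pow(Add(-5, H), Rational(1, 2)))) (Function('C')(H) = Mul(H, Add(Pow(Add(H, -5), Rational(1, 2)), -3)) = Mul(H, Add(Pow(Add(-5, H), Rational(1, 2)), -3)) = Mul(H, Add(-3, Pow(Add(-5, H), Rational(1, 2)))))
Add(Function('C')(m), Mul(-1, Add(Mul(-194, -277), -264))) = Add(Mul(571, Add(-3, Pow(Add(-5, 571), Rational(1, 2)))), Mul(-1, Add(Mul(-194, -277), -264))) = Add(Mul(571, Add(-3, Pow(566, Rational(1, 2)))), Mul(-1, Add(53738, -264))) = Add(Add(-1713, Mul(571, Pow(566, Rational(1, 2)))), Mul(-1, 53474)) = Add(Add(-1713, Mul(571, Pow(566, Rational(1, 2)))), -53474) = Add(-55187, Mul(571, Pow(566, Rational(1, 2))))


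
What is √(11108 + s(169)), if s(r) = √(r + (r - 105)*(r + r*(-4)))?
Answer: √(11108 + 13*I*√191) ≈ 105.4 + 0.8523*I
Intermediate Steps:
s(r) = √(r - 3*r*(-105 + r)) (s(r) = √(r + (-105 + r)*(r - 4*r)) = √(r + (-105 + r)*(-3*r)) = √(r - 3*r*(-105 + r)))
√(11108 + s(169)) = √(11108 + √(169*(316 - 3*169))) = √(11108 + √(169*(316 - 507))) = √(11108 + √(169*(-191))) = √(11108 + √(-32279)) = √(11108 + 13*I*√191)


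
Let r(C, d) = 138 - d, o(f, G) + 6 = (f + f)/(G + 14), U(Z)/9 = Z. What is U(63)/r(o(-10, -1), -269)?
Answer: 567/407 ≈ 1.3931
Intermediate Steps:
U(Z) = 9*Z
o(f, G) = -6 + 2*f/(14 + G) (o(f, G) = -6 + (f + f)/(G + 14) = -6 + (2*f)/(14 + G) = -6 + 2*f/(14 + G))
U(63)/r(o(-10, -1), -269) = (9*63)/(138 - 1*(-269)) = 567/(138 + 269) = 567/407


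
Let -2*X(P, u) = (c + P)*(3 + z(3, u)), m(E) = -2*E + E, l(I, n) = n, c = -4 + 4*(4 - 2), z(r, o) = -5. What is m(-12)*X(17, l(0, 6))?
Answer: 252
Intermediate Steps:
c = 4 (c = -4 + 4*2 = -4 + 8 = 4)
m(E) = -E
X(P, u) = 4 + P (X(P, u) = -(4 + P)*(3 - 5)/2 = -(4 + P)*(-2)/2 = -(-8 - 2*P)/2 = 4 + P)
m(-12)*X(17, l(0, 6)) = (-1*(-12))*(4 + 17) = 12*21 = 252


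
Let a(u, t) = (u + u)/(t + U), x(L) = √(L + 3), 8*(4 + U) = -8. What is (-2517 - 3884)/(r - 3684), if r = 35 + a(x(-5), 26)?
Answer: 10300546809/5872003649 + 268842*I*√2/5872003649 ≈ 1.7542 + 6.4748e-5*I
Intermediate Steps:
U = -5 (U = -4 + (⅛)*(-8) = -4 - 1 = -5)
x(L) = √(3 + L)
a(u, t) = 2*u/(-5 + t) (a(u, t) = (u + u)/(t - 5) = (2*u)/(-5 + t) = 2*u/(-5 + t))
r = 35 + 2*I*√2/21 (r = 35 + 2*√(3 - 5)/(-5 + 26) = 35 + 2*√(-2)/21 = 35 + 2*(I*√2)*(1/21) = 35 + 2*I*√2/21 ≈ 35.0 + 0.13469*I)
(-2517 - 3884)/(r - 3684) = (-2517 - 3884)/((35 + 2*I*√2/21) - 3684) = -6401/(-3649 + 2*I*√2/21)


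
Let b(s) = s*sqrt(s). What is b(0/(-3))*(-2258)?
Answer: 0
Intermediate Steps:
b(s) = s**(3/2)
b(0/(-3))*(-2258) = (0/(-3))**(3/2)*(-2258) = (0*(-1/3))**(3/2)*(-2258) = 0**(3/2)*(-2258) = 0*(-2258) = 0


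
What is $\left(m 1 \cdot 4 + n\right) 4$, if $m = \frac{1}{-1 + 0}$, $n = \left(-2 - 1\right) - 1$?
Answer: $-32$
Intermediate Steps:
$n = -4$ ($n = -3 - 1 = -4$)
$m = -1$ ($m = \frac{1}{-1} = -1$)
$\left(m 1 \cdot 4 + n\right) 4 = \left(- 1 \cdot 4 - 4\right) 4 = \left(\left(-1\right) 4 - 4\right) 4 = \left(-4 - 4\right) 4 = \left(-8\right) 4 = -32$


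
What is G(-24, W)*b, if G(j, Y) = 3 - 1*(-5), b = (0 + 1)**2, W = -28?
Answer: 8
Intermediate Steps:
b = 1 (b = 1**2 = 1)
G(j, Y) = 8 (G(j, Y) = 3 + 5 = 8)
G(-24, W)*b = 8*1 = 8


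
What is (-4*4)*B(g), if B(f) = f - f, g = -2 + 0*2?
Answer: 0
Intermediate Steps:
g = -2 (g = -2 + 0 = -2)
B(f) = 0
(-4*4)*B(g) = -4*4*0 = -16*0 = 0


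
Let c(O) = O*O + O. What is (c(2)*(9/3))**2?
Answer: 324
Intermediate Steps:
c(O) = O + O**2 (c(O) = O**2 + O = O + O**2)
(c(2)*(9/3))**2 = ((2*(1 + 2))*(9/3))**2 = ((2*3)*(9*(1/3)))**2 = (6*3)**2 = 18**2 = 324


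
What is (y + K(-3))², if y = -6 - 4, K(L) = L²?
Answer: 1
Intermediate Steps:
y = -10
(y + K(-3))² = (-10 + (-3)²)² = (-10 + 9)² = (-1)² = 1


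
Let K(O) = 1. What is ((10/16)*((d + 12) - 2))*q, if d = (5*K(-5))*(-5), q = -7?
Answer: 525/8 ≈ 65.625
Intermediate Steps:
d = -25 (d = (5*1)*(-5) = 5*(-5) = -25)
((10/16)*((d + 12) - 2))*q = ((10/16)*((-25 + 12) - 2))*(-7) = ((10*(1/16))*(-13 - 2))*(-7) = ((5/8)*(-15))*(-7) = -75/8*(-7) = 525/8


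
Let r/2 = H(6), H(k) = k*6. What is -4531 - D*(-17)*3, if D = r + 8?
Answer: -451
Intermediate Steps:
H(k) = 6*k
r = 72 (r = 2*(6*6) = 2*36 = 72)
D = 80 (D = 72 + 8 = 80)
-4531 - D*(-17)*3 = -4531 - 80*(-17)*3 = -4531 - (-1360)*3 = -4531 - 1*(-4080) = -4531 + 4080 = -451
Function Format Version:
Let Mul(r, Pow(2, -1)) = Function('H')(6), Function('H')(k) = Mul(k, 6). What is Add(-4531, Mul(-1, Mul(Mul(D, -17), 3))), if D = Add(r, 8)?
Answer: -451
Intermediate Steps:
Function('H')(k) = Mul(6, k)
r = 72 (r = Mul(2, Mul(6, 6)) = Mul(2, 36) = 72)
D = 80 (D = Add(72, 8) = 80)
Add(-4531, Mul(-1, Mul(Mul(D, -17), 3))) = Add(-4531, Mul(-1, Mul(Mul(80, -17), 3))) = Add(-4531, Mul(-1, Mul(-1360, 3))) = Add(-4531, Mul(-1, -4080)) = Add(-4531, 4080) = -451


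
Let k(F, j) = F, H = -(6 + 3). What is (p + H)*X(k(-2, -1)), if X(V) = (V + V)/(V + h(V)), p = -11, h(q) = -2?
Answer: -20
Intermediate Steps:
H = -9 (H = -1*9 = -9)
X(V) = 2*V/(-2 + V) (X(V) = (V + V)/(V - 2) = (2*V)/(-2 + V) = 2*V/(-2 + V))
(p + H)*X(k(-2, -1)) = (-11 - 9)*(2*(-2)/(-2 - 2)) = -40*(-2)/(-4) = -40*(-2)*(-1)/4 = -20*1 = -20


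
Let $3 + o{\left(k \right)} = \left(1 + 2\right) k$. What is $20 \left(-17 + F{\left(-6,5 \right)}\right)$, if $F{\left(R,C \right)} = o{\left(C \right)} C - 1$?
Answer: $840$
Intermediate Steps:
$o{\left(k \right)} = -3 + 3 k$ ($o{\left(k \right)} = -3 + \left(1 + 2\right) k = -3 + 3 k$)
$F{\left(R,C \right)} = -1 + C \left(-3 + 3 C\right)$ ($F{\left(R,C \right)} = \left(-3 + 3 C\right) C - 1 = C \left(-3 + 3 C\right) - 1 = -1 + C \left(-3 + 3 C\right)$)
$20 \left(-17 + F{\left(-6,5 \right)}\right) = 20 \left(-17 - \left(1 - 15 \left(-1 + 5\right)\right)\right) = 20 \left(-17 - \left(1 - 60\right)\right) = 20 \left(-17 + \left(-1 + 60\right)\right) = 20 \left(-17 + 59\right) = 20 \cdot 42 = 840$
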